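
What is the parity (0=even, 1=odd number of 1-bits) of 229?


0b11100101 has 5 ones => parity 1

1


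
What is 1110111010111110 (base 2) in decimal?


1110111010111110 in decimal = 61118

61118


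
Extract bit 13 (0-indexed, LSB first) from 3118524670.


0b10111001111000001110100011111110, position 13 = 1

1


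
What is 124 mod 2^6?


124 & 63 = 60

60


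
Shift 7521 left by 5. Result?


0b1110101100001 << 5 = 0b111010110000100000 = 240672

240672


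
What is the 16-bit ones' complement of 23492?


23492 ^ 65535 = 42043

42043


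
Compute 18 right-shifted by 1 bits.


0b10010 >> 1 = 0b1001 = 9

9


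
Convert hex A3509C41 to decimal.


A3509C41 hex = 2739969089 decimal

2739969089


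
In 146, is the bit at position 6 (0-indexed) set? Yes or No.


0b10010010, bit 6 = 0. No

No


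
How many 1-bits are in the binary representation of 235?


0b11101011 has 6 set bits

6


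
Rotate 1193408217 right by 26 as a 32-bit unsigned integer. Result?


Rotate 0b1000111001000011111011011011001 right by 26 (32-bit) = 0b11001000011111011011011001010001 = 3363681873

3363681873


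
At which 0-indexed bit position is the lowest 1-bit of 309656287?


0b10010011101001111101011011111. Lowest set bit at position 0

0


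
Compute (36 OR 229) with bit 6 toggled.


Step 1: 36 | 229 = 229
Step 2: 229 ^ (1 << 6) = 229 ^ 64 = 165

165


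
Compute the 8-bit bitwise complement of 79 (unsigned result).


~0b1001111 = 0b10110000 = 176 (8-bit unsigned)

176


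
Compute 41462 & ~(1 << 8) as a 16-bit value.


41462 & ~(1 << 8) = 41206

41206


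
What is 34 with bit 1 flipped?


34 ^ (1 << 1) = 34 ^ 2 = 32

32


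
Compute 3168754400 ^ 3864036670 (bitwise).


0b10111100110111110101101011100000 ^ 0b11100110010100001000010100111110 = 0b1011010100011111101111111011110 = 1519378398

1519378398


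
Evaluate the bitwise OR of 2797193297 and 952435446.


0b10100110101110011100100001010001 | 0b111000110001010000001011110110 = 0b10111110111111011100101011110111 = 3204303607

3204303607


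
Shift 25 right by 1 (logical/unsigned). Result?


0b11001 >> 1 = 0b1100 = 12

12


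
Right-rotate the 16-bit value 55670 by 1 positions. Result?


Rotate 0b1101100101110110 right by 1 (16-bit) = 0b110110010111011 = 27835

27835


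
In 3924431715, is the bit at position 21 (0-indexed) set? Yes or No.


0b11101001111010100001001101100011, bit 21 = 1. Yes

Yes


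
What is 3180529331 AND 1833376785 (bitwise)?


0b10111101100100110000011010110011 & 0b1101101010001110001110000010001 = 0b101101000000110000010000010001 = 755172369

755172369


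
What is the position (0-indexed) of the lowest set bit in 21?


0b10101. Lowest set bit at position 0

0


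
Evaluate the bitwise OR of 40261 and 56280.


0b1001110101000101 | 0b1101101111011000 = 0b1101111111011101 = 57309

57309


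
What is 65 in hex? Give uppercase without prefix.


65 = 41 hex

41


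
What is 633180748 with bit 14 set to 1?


633180748 | (1 << 14) = 633180748 | 16384 = 633197132

633197132


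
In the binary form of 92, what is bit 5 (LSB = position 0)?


0b1011100, position 5 = 0

0


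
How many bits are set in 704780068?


0b101010000000100001011100100100 has 10 set bits

10


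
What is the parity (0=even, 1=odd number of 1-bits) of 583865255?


0b100010110011010001001110100111 has 15 ones => parity 1

1


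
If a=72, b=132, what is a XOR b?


72 ^ 132 = 204

204


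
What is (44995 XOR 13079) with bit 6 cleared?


Step 1: 44995 ^ 13079 = 40148
Step 2: 40148 & ~(1 << 6) = 40084

40084


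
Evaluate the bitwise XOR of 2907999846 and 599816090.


0b10101101010101001000111001100110 ^ 0b100011110000000111011110011010 = 0b10001110100101001111100111111100 = 2392127996

2392127996


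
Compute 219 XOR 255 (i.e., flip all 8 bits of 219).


219 ^ 255 = 36

36


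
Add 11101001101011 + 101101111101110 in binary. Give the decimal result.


11101001101011 + 101101111101110 = 1001011001011001 = 38489

38489


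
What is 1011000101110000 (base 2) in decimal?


1011000101110000 in decimal = 45424

45424


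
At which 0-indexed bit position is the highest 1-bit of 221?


0b11011101. Highest set bit at position 7

7


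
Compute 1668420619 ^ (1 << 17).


1668420619 ^ (1 << 17) = 1668420619 ^ 131072 = 1668289547

1668289547


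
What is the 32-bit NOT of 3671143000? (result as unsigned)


~0b11011010110100010011001001011000 = 0b100101001011101100110110100111 = 623824295 (32-bit unsigned)

623824295


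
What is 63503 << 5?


0b1111100000001111 << 5 = 0b111110000000111100000 = 2032096

2032096


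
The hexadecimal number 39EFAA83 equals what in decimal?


39EFAA83 hex = 972008067 decimal

972008067


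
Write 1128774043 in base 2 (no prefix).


1128774043 = 1000011010001111011100110011011 in binary

1000011010001111011100110011011


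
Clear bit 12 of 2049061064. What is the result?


2049061064 & ~(1 << 12) = 2049056968

2049056968


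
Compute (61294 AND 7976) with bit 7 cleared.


Step 1: 61294 & 7976 = 3880
Step 2: 3880 & ~(1 << 7) = 3880

3880


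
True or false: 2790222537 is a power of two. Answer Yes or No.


0b10100110010011110110101011001001. Multiple bits set => No

No


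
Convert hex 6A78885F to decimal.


6A78885F hex = 1786284127 decimal

1786284127


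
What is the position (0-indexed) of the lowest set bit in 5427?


0b1010100110011. Lowest set bit at position 0

0


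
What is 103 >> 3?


0b1100111 >> 3 = 0b1100 = 12

12


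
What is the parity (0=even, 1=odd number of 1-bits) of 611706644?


0b100100011101011110011100010100 has 15 ones => parity 1

1


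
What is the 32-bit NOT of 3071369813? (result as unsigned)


~0b10110111000100010110001001010101 = 0b1001000111011101001110110101010 = 1223597482 (32-bit unsigned)

1223597482


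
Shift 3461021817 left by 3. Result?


0b11001110010010110000000001111001 << 3 = 0b11001110010010110000000001111001000 = 27688174536

27688174536


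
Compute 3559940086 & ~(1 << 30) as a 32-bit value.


3559940086 & ~(1 << 30) = 2486198262

2486198262


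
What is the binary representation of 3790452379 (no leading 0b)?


3790452379 = 11100001111011011011011010011011 in binary

11100001111011011011011010011011


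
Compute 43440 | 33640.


0b1010100110110000 | 0b1000001101101000 = 0b1010101111111000 = 44024

44024


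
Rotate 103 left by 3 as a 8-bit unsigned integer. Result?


Rotate 0b1100111 left by 3 (8-bit) = 0b111011 = 59

59


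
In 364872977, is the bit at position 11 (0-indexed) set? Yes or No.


0b10101101111111000010100010001, bit 11 = 0. No

No


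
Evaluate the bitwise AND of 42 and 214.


0b101010 & 0b11010110 = 0b10 = 2

2


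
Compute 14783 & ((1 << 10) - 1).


14783 & 1023 = 447

447


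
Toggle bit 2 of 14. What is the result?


14 ^ (1 << 2) = 14 ^ 4 = 10

10


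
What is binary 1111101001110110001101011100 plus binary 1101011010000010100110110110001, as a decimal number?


1111101001110110001101011100 + 1101011010000010100110110110001 = 1111010111010001011000100001101 = 2062070029

2062070029


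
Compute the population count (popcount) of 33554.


0b1000001100010010 has 5 set bits

5


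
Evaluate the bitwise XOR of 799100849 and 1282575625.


0b101111101000010100111110110001 ^ 0b1001100011100101000110100001001 = 0b1100011110100111100001010111000 = 1674822328

1674822328


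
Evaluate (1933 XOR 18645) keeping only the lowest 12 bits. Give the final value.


Step 1: 1933 ^ 18645 = 20312
Step 2: 20312 & 4095 = 3928

3928


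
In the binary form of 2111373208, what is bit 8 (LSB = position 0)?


0b1111101110110001111111110011000, position 8 = 1

1


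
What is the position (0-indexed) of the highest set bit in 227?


0b11100011. Highest set bit at position 7

7


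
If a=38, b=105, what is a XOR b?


38 ^ 105 = 79

79


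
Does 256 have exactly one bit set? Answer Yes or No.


0b100000000. Only one bit set => Yes

Yes


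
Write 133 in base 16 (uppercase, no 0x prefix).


133 = 85 hex

85


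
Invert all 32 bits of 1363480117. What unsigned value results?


1363480117 ^ 4294967295 = 2931487178

2931487178


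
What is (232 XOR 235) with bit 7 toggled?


Step 1: 232 ^ 235 = 3
Step 2: 3 ^ (1 << 7) = 3 ^ 128 = 131

131


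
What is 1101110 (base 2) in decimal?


1101110 in decimal = 110

110


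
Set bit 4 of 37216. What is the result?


37216 | (1 << 4) = 37216 | 16 = 37232

37232


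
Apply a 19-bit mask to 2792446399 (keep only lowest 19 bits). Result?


2792446399 & 524287 = 88511

88511


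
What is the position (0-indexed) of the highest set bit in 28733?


0b111000000111101. Highest set bit at position 14

14


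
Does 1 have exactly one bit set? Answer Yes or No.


0b1. Only one bit set => Yes

Yes


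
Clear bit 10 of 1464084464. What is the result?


1464084464 & ~(1 << 10) = 1464083440

1464083440


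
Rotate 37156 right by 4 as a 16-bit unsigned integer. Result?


Rotate 0b1001000100100100 right by 4 (16-bit) = 0b100100100010010 = 18706

18706


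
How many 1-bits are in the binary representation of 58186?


0b1110001101001010 has 8 set bits

8


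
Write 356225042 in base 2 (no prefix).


356225042 = 10101001110111001000000010010 in binary

10101001110111001000000010010


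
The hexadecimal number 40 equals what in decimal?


40 hex = 64 decimal

64


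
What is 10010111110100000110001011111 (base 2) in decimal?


10010111110100000110001011111 in decimal = 318377055

318377055


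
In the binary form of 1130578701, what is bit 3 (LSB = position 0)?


0b1000011011000110100001100001101, position 3 = 1

1


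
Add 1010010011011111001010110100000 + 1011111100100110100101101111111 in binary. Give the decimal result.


1010010011011111001010110100000 + 1011111100100110100101101111111 = 10110010000000101110000100011111 = 2986533151

2986533151


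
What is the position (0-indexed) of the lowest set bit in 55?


0b110111. Lowest set bit at position 0

0


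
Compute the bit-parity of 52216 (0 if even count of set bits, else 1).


0b1100101111111000 has 10 ones => parity 0

0


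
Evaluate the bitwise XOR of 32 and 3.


0b100000 ^ 0b11 = 0b100011 = 35

35


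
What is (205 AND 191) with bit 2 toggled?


Step 1: 205 & 191 = 141
Step 2: 141 ^ (1 << 2) = 141 ^ 4 = 137

137


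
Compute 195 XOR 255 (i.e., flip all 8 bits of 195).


195 ^ 255 = 60

60


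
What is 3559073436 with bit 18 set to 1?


3559073436 | (1 << 18) = 3559073436 | 262144 = 3559335580

3559335580


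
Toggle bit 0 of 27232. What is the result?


27232 ^ (1 << 0) = 27232 ^ 1 = 27233

27233


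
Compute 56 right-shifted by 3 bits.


0b111000 >> 3 = 0b111 = 7

7


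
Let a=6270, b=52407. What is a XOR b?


6270 ^ 52407 = 54473

54473


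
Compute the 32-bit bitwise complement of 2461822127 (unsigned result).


~0b10010010101111000110110010101111 = 0b1101101010000111001001101010000 = 1833145168 (32-bit unsigned)

1833145168


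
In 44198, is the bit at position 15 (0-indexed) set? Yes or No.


0b1010110010100110, bit 15 = 1. Yes

Yes


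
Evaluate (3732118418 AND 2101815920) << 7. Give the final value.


Step 1: 3732118418 & 2101815920 = 1547897360
Step 2: 1547897360 << 7 = 198130862080

198130862080


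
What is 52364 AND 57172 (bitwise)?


0b1100110010001100 & 0b1101111101010100 = 0b1100110000000100 = 52228

52228


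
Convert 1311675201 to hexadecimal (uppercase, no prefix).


1311675201 = 4E2E9341 hex

4E2E9341


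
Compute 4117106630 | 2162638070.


0b11110101011001100000111111000110 | 0b10000000111001110011110011110110 = 0b11110101111001110011111111110110 = 4125573110

4125573110


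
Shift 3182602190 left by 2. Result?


0b10111101101100101010011111001110 << 2 = 0b1011110110110010101001111100111000 = 12730408760

12730408760


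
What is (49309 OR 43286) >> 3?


Step 1: 49309 | 43286 = 59807
Step 2: 59807 >> 3 = 7475

7475


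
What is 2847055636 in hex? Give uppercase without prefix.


2847055636 = A9B29F14 hex

A9B29F14


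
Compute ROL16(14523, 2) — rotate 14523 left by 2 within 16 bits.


Rotate 0b11100010111011 left by 2 (16-bit) = 0b1110001011101100 = 58092

58092


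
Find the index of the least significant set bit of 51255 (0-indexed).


0b1100100000110111. Lowest set bit at position 0

0


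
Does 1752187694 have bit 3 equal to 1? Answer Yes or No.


0b1101000011100000100001100101110, bit 3 = 1. Yes

Yes


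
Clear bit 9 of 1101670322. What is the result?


1101670322 & ~(1 << 9) = 1101669810

1101669810


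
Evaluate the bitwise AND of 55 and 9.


0b110111 & 0b1001 = 0b1 = 1

1


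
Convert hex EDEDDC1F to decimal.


EDEDDC1F hex = 3991788575 decimal

3991788575


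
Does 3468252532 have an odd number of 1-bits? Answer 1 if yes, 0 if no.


0b11001110101110010101010101110100 has 18 ones => parity 0

0


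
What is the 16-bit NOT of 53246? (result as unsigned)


~0b1100111111111110 = 0b11000000000001 = 12289 (16-bit unsigned)

12289


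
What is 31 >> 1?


0b11111 >> 1 = 0b1111 = 15

15


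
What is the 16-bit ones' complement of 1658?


1658 ^ 65535 = 63877

63877


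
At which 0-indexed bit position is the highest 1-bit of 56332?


0b1101110000001100. Highest set bit at position 15

15


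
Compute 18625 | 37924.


0b100100011000001 | 0b1001010000100100 = 0b1101110011100101 = 56549

56549


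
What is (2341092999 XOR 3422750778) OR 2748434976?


Step 1: 2341092999 ^ 3422750778 = 1200174781
Step 2: 1200174781 | 2748434976 = 3889823421

3889823421


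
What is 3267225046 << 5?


0b11000010101111011110010111010110 << 5 = 0b1100001010111101111001011101011000000 = 104551201472

104551201472


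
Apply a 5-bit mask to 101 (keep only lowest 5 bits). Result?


101 & 31 = 5

5


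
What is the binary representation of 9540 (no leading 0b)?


9540 = 10010101000100 in binary

10010101000100


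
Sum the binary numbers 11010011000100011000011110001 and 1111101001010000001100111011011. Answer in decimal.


11010011000100011000011110001 + 1111101001010000001100111011011 = 10010111100010100100101011001100 = 2542422732

2542422732


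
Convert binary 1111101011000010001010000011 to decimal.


1111101011000010001010000011 in decimal = 262939267

262939267


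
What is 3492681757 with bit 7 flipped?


3492681757 ^ (1 << 7) = 3492681757 ^ 128 = 3492681885

3492681885


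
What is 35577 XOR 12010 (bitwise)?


0b1000101011111001 ^ 0b10111011101010 = 0b1010010000010011 = 42003

42003


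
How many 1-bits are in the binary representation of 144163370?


0b1000100101111100001000101010 has 12 set bits

12


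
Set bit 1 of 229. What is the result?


229 | (1 << 1) = 229 | 2 = 231

231


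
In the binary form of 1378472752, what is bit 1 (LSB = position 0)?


0b1010010001010011101001100110000, position 1 = 0

0


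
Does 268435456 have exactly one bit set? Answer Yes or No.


0b10000000000000000000000000000. Only one bit set => Yes

Yes


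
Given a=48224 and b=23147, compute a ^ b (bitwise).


48224 ^ 23147 = 58891

58891


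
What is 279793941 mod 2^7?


279793941 & 127 = 21

21


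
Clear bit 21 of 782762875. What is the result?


782762875 & ~(1 << 21) = 780665723

780665723


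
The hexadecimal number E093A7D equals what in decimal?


E093A7D hex = 235485821 decimal

235485821


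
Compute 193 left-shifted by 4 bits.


0b11000001 << 4 = 0b110000010000 = 3088

3088


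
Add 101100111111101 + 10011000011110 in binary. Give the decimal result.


101100111111101 + 10011000011110 = 1000000000011011 = 32795

32795


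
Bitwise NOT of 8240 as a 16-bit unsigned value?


~0b10000000110000 = 0b1101111111001111 = 57295 (16-bit unsigned)

57295


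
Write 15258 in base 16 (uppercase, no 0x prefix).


15258 = 3B9A hex

3B9A


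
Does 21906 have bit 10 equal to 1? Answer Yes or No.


0b101010110010010, bit 10 = 1. Yes

Yes


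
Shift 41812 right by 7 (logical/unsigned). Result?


0b1010001101010100 >> 7 = 0b101000110 = 326

326


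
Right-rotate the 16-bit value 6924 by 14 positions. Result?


Rotate 0b1101100001100 right by 14 (16-bit) = 0b110110000110000 = 27696

27696


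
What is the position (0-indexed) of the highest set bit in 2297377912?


0b10001000111011110011010001111000. Highest set bit at position 31

31


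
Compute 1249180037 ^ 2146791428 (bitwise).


0b1001010011101001111100110000101 ^ 0b1111111111101010111000000000100 = 0b110101100000011000100110000001 = 897681793

897681793


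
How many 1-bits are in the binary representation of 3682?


0b111001100010 has 6 set bits

6


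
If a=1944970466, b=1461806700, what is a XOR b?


1944970466 ^ 1461806700 = 617382542

617382542


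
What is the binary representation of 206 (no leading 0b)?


206 = 11001110 in binary

11001110


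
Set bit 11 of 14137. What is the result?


14137 | (1 << 11) = 14137 | 2048 = 16185

16185


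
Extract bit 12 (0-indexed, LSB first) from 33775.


0b1000001111101111, position 12 = 0

0


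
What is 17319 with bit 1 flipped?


17319 ^ (1 << 1) = 17319 ^ 2 = 17317

17317


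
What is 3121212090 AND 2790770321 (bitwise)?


0b10111010000010011110101010111010 & 0b10100110010101111100011010010001 = 0b10100010000000011100001010010000 = 2718024336

2718024336


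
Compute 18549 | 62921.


0b100100001110101 | 0b1111010111001001 = 0b1111110111111101 = 65021

65021


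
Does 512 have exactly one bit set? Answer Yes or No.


0b1000000000. Only one bit set => Yes

Yes


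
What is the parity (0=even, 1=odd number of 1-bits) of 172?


0b10101100 has 4 ones => parity 0

0


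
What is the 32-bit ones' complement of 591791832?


591791832 ^ 4294967295 = 3703175463

3703175463


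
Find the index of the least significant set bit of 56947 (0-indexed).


0b1101111001110011. Lowest set bit at position 0

0


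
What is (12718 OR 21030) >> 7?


Step 1: 12718 | 21030 = 29614
Step 2: 29614 >> 7 = 231

231


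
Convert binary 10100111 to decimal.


10100111 in decimal = 167

167


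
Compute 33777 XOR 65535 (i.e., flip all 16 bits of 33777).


33777 ^ 65535 = 31758

31758


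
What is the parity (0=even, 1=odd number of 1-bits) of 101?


0b1100101 has 4 ones => parity 0

0


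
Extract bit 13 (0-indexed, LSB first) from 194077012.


0b1011100100010110000101010100, position 13 = 1

1


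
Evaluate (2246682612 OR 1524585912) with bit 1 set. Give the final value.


Step 1: 2246682612 | 1524585912 = 3758094332
Step 2: 3758094332 | (1 << 1) = 3758094332 | 2 = 3758094334

3758094334


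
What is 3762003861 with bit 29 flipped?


3762003861 ^ (1 << 29) = 3762003861 ^ 536870912 = 3225132949

3225132949


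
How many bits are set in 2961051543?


0b10110000011111100000111110010111 has 18 set bits

18


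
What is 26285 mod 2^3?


26285 & 7 = 5

5


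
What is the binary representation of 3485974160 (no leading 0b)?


3485974160 = 11001111110001111011111010010000 in binary

11001111110001111011111010010000


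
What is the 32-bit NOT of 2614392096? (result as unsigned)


~0b10011011110101000111010100100000 = 0b1100100001010111000101011011111 = 1680575199 (32-bit unsigned)

1680575199


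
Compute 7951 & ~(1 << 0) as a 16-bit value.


7951 & ~(1 << 0) = 7950

7950


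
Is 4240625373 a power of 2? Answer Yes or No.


0b11111100110000101100111011011101. Multiple bits set => No

No


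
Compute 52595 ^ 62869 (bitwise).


0b1100110101110011 ^ 0b1111010110010101 = 0b11100011100110 = 14566

14566


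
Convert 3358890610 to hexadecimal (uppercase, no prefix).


3358890610 = C8349A72 hex

C8349A72


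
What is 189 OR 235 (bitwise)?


0b10111101 | 0b11101011 = 0b11111111 = 255

255


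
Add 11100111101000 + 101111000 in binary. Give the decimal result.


11100111101000 + 101111000 = 11101101100000 = 15200

15200


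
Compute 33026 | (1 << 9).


33026 | (1 << 9) = 33026 | 512 = 33538

33538


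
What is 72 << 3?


0b1001000 << 3 = 0b1001000000 = 576

576


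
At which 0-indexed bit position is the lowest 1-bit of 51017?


0b1100011101001001. Lowest set bit at position 0

0


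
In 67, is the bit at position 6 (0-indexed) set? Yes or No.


0b1000011, bit 6 = 1. Yes

Yes


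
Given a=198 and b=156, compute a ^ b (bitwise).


198 ^ 156 = 90

90


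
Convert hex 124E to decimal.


124E hex = 4686 decimal

4686


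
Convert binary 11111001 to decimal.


11111001 in decimal = 249

249


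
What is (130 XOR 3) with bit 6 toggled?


Step 1: 130 ^ 3 = 129
Step 2: 129 ^ (1 << 6) = 129 ^ 64 = 193

193


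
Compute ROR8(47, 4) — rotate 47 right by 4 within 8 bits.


Rotate 0b101111 right by 4 (8-bit) = 0b11110010 = 242

242


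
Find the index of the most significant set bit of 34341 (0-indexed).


0b1000011000100101. Highest set bit at position 15

15


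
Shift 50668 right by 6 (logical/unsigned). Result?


0b1100010111101100 >> 6 = 0b1100010111 = 791

791


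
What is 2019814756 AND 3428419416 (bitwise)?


0b1111000011000111110110101100100 & 0b11001100010110011000011101011000 = 0b1001000010000011000010101000000 = 1212253504

1212253504


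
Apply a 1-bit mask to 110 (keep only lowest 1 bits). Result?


110 & 1 = 0

0


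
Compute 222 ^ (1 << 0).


222 ^ (1 << 0) = 222 ^ 1 = 223

223


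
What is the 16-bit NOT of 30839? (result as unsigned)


~0b111100001110111 = 0b1000011110001000 = 34696 (16-bit unsigned)

34696


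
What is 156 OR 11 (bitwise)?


0b10011100 | 0b1011 = 0b10011111 = 159

159


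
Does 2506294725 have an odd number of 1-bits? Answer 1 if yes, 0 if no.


0b10010101011000110000010111000101 has 14 ones => parity 0

0


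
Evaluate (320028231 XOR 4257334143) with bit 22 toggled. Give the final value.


Step 1: 320028231 ^ 4257334143 = 4006804792
Step 2: 4006804792 ^ (1 << 22) = 4006804792 ^ 4194304 = 4002610488

4002610488


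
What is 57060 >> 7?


0b1101111011100100 >> 7 = 0b110111101 = 445

445


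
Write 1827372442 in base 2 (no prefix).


1827372442 = 1101100111010110111110110011010 in binary

1101100111010110111110110011010


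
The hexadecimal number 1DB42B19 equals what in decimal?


1DB42B19 hex = 498346777 decimal

498346777


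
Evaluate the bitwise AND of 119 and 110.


0b1110111 & 0b1101110 = 0b1100110 = 102

102


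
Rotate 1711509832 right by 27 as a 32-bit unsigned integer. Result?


Rotate 0b1100110000000111001000101001000 right by 27 (32-bit) = 0b11000000011100100010100100001100 = 3228707084

3228707084


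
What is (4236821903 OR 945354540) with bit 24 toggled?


Step 1: 4236821903 | 945354540 = 4242077615
Step 2: 4242077615 ^ (1 << 24) = 4242077615 ^ 16777216 = 4258854831

4258854831


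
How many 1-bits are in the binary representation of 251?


0b11111011 has 7 set bits

7


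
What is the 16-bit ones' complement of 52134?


52134 ^ 65535 = 13401

13401


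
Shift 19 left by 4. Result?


0b10011 << 4 = 0b100110000 = 304

304


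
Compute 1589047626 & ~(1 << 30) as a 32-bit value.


1589047626 & ~(1 << 30) = 515305802

515305802


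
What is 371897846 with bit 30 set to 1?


371897846 | (1 << 30) = 371897846 | 1073741824 = 1445639670

1445639670


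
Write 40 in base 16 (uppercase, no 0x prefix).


40 = 28 hex

28


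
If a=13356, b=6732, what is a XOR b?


13356 ^ 6732 = 11872

11872


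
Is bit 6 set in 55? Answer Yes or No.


0b110111, bit 6 = 0. No

No


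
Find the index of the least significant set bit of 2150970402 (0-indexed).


0b10000000001101010011010000100010. Lowest set bit at position 1

1


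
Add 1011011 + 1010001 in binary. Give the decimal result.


1011011 + 1010001 = 10101100 = 172

172


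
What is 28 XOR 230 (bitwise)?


0b11100 ^ 0b11100110 = 0b11111010 = 250

250


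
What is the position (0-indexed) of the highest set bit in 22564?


0b101100000100100. Highest set bit at position 14

14


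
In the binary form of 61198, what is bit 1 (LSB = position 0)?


0b1110111100001110, position 1 = 1

1


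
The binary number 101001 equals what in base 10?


101001 in decimal = 41

41


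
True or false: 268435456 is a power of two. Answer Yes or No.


0b10000000000000000000000000000. Only one bit set => Yes

Yes


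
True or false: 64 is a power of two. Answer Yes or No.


0b1000000. Only one bit set => Yes

Yes


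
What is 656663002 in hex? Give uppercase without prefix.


656663002 = 2723E1DA hex

2723E1DA


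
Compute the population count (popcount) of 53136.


0b1100111110010000 has 8 set bits

8


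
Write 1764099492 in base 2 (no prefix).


1764099492 = 1101001001001100000010110100100 in binary

1101001001001100000010110100100


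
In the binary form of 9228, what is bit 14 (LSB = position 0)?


0b10010000001100, position 14 = 0

0


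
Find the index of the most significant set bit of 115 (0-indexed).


0b1110011. Highest set bit at position 6

6


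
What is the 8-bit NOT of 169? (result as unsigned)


~0b10101001 = 0b1010110 = 86 (8-bit unsigned)

86


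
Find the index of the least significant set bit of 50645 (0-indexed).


0b1100010111010101. Lowest set bit at position 0

0


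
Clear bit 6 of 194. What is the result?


194 & ~(1 << 6) = 130

130


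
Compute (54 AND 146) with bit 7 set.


Step 1: 54 & 146 = 18
Step 2: 18 | (1 << 7) = 18 | 128 = 146

146


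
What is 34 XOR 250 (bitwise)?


0b100010 ^ 0b11111010 = 0b11011000 = 216

216


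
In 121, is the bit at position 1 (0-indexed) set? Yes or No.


0b1111001, bit 1 = 0. No

No


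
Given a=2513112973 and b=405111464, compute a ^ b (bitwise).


2513112973 ^ 405111464 = 2381221157

2381221157


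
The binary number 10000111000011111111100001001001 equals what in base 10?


10000111000011111111100001001001 in decimal = 2265970761

2265970761


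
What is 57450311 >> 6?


0b11011011001001111101000111 >> 6 = 0b11011011001001111101 = 897661

897661


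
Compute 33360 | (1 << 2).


33360 | (1 << 2) = 33360 | 4 = 33364

33364


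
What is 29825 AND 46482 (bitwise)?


0b111010010000001 & 0b1011010110010010 = 0b11010010000000 = 13440

13440


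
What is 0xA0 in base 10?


A0 hex = 160 decimal

160


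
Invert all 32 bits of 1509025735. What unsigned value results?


1509025735 ^ 4294967295 = 2785941560

2785941560


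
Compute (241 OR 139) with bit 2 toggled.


Step 1: 241 | 139 = 251
Step 2: 251 ^ (1 << 2) = 251 ^ 4 = 255

255


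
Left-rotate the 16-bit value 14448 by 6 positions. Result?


Rotate 0b11100001110000 left by 6 (16-bit) = 0b1110000001110 = 7182

7182


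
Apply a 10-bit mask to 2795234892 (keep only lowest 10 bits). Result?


2795234892 & 1023 = 588

588


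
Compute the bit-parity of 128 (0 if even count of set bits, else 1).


0b10000000 has 1 ones => parity 1

1


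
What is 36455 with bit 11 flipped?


36455 ^ (1 << 11) = 36455 ^ 2048 = 34407

34407


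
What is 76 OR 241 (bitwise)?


0b1001100 | 0b11110001 = 0b11111101 = 253

253


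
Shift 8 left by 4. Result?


0b1000 << 4 = 0b10000000 = 128

128


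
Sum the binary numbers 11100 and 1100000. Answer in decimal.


11100 + 1100000 = 1111100 = 124

124


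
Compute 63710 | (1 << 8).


63710 | (1 << 8) = 63710 | 256 = 63966

63966


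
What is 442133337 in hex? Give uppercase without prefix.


442133337 = 1A5A6B59 hex

1A5A6B59


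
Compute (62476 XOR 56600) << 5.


Step 1: 62476 ^ 56600 = 10516
Step 2: 10516 << 5 = 336512

336512


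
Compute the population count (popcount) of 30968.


0b111100011111000 has 9 set bits

9


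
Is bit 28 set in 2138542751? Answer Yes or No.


0b1111111011101111001001010011111, bit 28 = 1. Yes

Yes


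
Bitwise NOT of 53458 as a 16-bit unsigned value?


~0b1101000011010010 = 0b10111100101101 = 12077 (16-bit unsigned)

12077


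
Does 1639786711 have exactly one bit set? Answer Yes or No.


0b1100001101111010010100011010111. Multiple bits set => No

No


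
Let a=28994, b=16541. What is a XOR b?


28994 ^ 16541 = 12767

12767


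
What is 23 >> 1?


0b10111 >> 1 = 0b1011 = 11

11


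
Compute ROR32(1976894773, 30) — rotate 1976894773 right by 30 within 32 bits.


Rotate 0b1110101110101010000010100110101 right by 30 (32-bit) = 0b11010111010101000001010011010101 = 3612611797

3612611797


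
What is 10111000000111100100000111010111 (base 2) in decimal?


10111000000111100100000111010111 in decimal = 3088990679

3088990679


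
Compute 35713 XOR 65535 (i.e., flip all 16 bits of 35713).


35713 ^ 65535 = 29822

29822


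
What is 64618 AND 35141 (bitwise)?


0b1111110001101010 & 0b1000100101000101 = 0b1000100001000000 = 34880

34880


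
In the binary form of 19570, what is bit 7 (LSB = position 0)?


0b100110001110010, position 7 = 0

0


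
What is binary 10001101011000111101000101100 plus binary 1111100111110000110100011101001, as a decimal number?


10001101011000111101000101100 + 1111100111110000110100011101001 = 10001110101001001110001100010101 = 2393170709

2393170709


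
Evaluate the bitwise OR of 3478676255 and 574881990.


0b11001111010110000110001100011111 | 0b100010010001000000000011000110 = 0b11101111010111000110001111011111 = 4015809503

4015809503


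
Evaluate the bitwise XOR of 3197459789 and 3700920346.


0b10111110100101010101110101001101 ^ 0b11011100100101111001000000011010 = 0b1100010000000101100110101010111 = 1644350807

1644350807


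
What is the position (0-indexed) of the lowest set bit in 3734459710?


0b11011110100101110101010100111110. Lowest set bit at position 1

1


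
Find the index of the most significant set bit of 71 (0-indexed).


0b1000111. Highest set bit at position 6

6


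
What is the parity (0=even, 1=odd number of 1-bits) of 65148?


0b1111111001111100 has 12 ones => parity 0

0


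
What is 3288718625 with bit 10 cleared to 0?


3288718625 & ~(1 << 10) = 3288717601

3288717601


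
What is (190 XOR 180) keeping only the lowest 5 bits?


Step 1: 190 ^ 180 = 10
Step 2: 10 & 31 = 10

10


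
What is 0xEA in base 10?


EA hex = 234 decimal

234


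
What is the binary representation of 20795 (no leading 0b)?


20795 = 101000100111011 in binary

101000100111011


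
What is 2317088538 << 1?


0b10001010000110111111011100011010 << 1 = 0b100010100001101111110111000110100 = 4634177076

4634177076


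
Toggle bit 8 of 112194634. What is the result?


112194634 ^ (1 << 8) = 112194634 ^ 256 = 112194890

112194890


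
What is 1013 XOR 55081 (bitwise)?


0b1111110101 ^ 0b1101011100101001 = 0b1101010011011100 = 54492

54492


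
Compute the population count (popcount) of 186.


0b10111010 has 5 set bits

5


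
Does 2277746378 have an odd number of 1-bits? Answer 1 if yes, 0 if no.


0b10000111110000111010011011001010 has 16 ones => parity 0

0


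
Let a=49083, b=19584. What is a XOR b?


49083 ^ 19584 = 62267

62267


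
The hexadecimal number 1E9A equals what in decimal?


1E9A hex = 7834 decimal

7834


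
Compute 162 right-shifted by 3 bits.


0b10100010 >> 3 = 0b10100 = 20

20


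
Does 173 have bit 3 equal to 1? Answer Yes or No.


0b10101101, bit 3 = 1. Yes

Yes


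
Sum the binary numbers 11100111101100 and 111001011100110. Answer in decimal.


11100111101100 + 111001011100110 = 1010110011010010 = 44242

44242


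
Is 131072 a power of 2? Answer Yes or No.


0b100000000000000000. Only one bit set => Yes

Yes


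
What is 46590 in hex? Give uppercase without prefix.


46590 = B5FE hex

B5FE


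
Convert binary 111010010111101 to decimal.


111010010111101 in decimal = 29885

29885


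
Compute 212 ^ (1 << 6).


212 ^ (1 << 6) = 212 ^ 64 = 148

148


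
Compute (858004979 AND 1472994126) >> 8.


Step 1: 858004979 & 1472994126 = 319035714
Step 2: 319035714 >> 8 = 1246233

1246233


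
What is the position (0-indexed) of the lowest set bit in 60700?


0b1110110100011100. Lowest set bit at position 2

2


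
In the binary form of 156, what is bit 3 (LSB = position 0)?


0b10011100, position 3 = 1

1


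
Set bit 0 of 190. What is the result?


190 | (1 << 0) = 190 | 1 = 191

191


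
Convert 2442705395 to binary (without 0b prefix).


2442705395 = 10010001100110001011100111110011 in binary

10010001100110001011100111110011


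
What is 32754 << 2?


0b111111111110010 << 2 = 0b11111111111001000 = 131016

131016


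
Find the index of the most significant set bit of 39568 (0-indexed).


0b1001101010010000. Highest set bit at position 15

15


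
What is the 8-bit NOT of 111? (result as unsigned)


~0b1101111 = 0b10010000 = 144 (8-bit unsigned)

144


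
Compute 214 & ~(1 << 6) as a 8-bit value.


214 & ~(1 << 6) = 150

150


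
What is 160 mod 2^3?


160 & 7 = 0

0


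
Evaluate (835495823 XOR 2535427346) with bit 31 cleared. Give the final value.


Step 1: 835495823 ^ 2535427346 = 2798856861
Step 2: 2798856861 & ~(1 << 31) = 651373213

651373213


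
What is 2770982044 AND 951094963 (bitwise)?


0b10100101001010011101010010011100 & 0b111000101100001000111010110011 = 0b100000001000001000010010010000 = 539002000

539002000


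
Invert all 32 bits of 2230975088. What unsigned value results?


2230975088 ^ 4294967295 = 2063992207

2063992207


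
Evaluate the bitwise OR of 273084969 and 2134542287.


0b10000010001101111001000101001 | 0b1111111001110101000011111001111 = 0b1111111011111101111011111101111 = 2139027439

2139027439


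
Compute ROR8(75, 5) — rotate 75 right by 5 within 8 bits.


Rotate 0b1001011 right by 5 (8-bit) = 0b1011010 = 90

90


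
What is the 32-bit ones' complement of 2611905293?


2611905293 ^ 4294967295 = 1683062002

1683062002


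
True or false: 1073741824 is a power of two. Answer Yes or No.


0b1000000000000000000000000000000. Only one bit set => Yes

Yes


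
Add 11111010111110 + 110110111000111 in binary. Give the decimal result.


11111010111110 + 110110111000111 = 1010110010000101 = 44165

44165


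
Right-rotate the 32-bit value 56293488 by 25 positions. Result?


Rotate 0b11010110101111100001110000 right by 25 (32-bit) = 0b10101101011111000011100000000001 = 2910599169

2910599169


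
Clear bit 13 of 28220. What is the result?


28220 & ~(1 << 13) = 20028

20028


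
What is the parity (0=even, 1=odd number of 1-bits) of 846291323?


0b110010011100010110000101111011 has 16 ones => parity 0

0


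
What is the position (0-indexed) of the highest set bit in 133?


0b10000101. Highest set bit at position 7

7


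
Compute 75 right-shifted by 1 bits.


0b1001011 >> 1 = 0b100101 = 37

37


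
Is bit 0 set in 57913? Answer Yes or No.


0b1110001000111001, bit 0 = 1. Yes

Yes


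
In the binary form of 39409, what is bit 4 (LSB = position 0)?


0b1001100111110001, position 4 = 1

1


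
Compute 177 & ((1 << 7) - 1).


177 & 127 = 49

49


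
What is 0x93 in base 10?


93 hex = 147 decimal

147


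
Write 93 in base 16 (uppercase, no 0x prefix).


93 = 5D hex

5D


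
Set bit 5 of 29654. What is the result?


29654 | (1 << 5) = 29654 | 32 = 29686

29686


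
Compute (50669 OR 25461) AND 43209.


Step 1: 50669 | 25461 = 59389
Step 2: 59389 & 43209 = 41161

41161


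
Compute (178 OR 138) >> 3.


Step 1: 178 | 138 = 186
Step 2: 186 >> 3 = 23

23


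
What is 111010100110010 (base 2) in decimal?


111010100110010 in decimal = 30002

30002


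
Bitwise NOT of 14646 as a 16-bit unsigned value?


~0b11100100110110 = 0b1100011011001001 = 50889 (16-bit unsigned)

50889


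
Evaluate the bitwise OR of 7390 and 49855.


0b1110011011110 | 0b1100001010111111 = 0b1101111011111111 = 57087

57087


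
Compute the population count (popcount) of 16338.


0b11111111010010 has 10 set bits

10


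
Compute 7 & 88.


0b111 & 0b1011000 = 0b0 = 0

0


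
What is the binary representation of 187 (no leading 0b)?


187 = 10111011 in binary

10111011


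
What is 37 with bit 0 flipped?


37 ^ (1 << 0) = 37 ^ 1 = 36

36


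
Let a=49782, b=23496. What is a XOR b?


49782 ^ 23496 = 39358

39358


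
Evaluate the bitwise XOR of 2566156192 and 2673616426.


0b10011000111101000110111110100000 ^ 0b10011111010111000010011000101010 = 0b111101010000100100110001010 = 128469386

128469386


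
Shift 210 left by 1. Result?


0b11010010 << 1 = 0b110100100 = 420

420


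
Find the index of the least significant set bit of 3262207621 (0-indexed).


0b11000010011100010101011010000101. Lowest set bit at position 0

0


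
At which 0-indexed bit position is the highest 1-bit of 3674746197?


0b11011011000010000010110101010101. Highest set bit at position 31

31


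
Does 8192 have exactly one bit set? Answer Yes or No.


0b10000000000000. Only one bit set => Yes

Yes


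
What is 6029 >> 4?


0b1011110001101 >> 4 = 0b101111000 = 376

376


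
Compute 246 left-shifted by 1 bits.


0b11110110 << 1 = 0b111101100 = 492

492


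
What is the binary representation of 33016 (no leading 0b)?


33016 = 1000000011111000 in binary

1000000011111000


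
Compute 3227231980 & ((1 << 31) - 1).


3227231980 & 2147483647 = 1079748332

1079748332


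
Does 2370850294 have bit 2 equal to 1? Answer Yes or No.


0b10001101010100000100110111110110, bit 2 = 1. Yes

Yes


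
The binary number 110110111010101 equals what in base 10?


110110111010101 in decimal = 28117

28117


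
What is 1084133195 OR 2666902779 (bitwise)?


0b1000000100111101000111101001011 | 0b10011110111101011011010011111011 = 0b11011110111111111011111111111011 = 3741302779

3741302779


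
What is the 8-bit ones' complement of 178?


178 ^ 255 = 77

77


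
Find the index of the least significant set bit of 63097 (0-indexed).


0b1111011001111001. Lowest set bit at position 0

0


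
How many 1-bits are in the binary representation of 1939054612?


0b1110011100100111010000000010100 has 13 set bits

13


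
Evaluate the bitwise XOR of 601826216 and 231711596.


0b100011110111110010001110101000 ^ 0b1101110011111010001101101100 = 0b101110000100001000000011000100 = 772833476

772833476
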